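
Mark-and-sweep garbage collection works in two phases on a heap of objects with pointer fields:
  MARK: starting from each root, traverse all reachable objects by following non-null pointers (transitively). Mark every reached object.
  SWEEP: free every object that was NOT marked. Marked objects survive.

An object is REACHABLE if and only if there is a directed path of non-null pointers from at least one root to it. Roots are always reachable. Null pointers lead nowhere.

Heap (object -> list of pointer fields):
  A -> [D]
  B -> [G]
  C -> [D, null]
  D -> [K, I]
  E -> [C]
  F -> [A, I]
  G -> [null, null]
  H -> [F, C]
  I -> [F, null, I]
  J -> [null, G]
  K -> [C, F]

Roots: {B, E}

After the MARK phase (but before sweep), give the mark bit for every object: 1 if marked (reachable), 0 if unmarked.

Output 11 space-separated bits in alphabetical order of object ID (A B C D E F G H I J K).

Roots: B E
Mark B: refs=G, marked=B
Mark E: refs=C, marked=B E
Mark G: refs=null null, marked=B E G
Mark C: refs=D null, marked=B C E G
Mark D: refs=K I, marked=B C D E G
Mark K: refs=C F, marked=B C D E G K
Mark I: refs=F null I, marked=B C D E G I K
Mark F: refs=A I, marked=B C D E F G I K
Mark A: refs=D, marked=A B C D E F G I K
Unmarked (collected): H J

Answer: 1 1 1 1 1 1 1 0 1 0 1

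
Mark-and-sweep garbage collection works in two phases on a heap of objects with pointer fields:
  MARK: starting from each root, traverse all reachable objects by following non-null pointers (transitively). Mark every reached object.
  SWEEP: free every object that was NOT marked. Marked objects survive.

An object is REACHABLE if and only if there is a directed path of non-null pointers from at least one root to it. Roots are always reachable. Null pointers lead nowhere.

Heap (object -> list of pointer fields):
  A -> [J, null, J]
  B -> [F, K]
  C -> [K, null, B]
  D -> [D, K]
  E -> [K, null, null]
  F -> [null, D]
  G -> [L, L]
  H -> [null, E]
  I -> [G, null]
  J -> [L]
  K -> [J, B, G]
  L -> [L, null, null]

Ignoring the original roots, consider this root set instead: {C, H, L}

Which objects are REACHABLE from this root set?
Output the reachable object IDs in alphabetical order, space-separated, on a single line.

Answer: B C D E F G H J K L

Derivation:
Roots: C H L
Mark C: refs=K null B, marked=C
Mark H: refs=null E, marked=C H
Mark L: refs=L null null, marked=C H L
Mark K: refs=J B G, marked=C H K L
Mark B: refs=F K, marked=B C H K L
Mark E: refs=K null null, marked=B C E H K L
Mark J: refs=L, marked=B C E H J K L
Mark G: refs=L L, marked=B C E G H J K L
Mark F: refs=null D, marked=B C E F G H J K L
Mark D: refs=D K, marked=B C D E F G H J K L
Unmarked (collected): A I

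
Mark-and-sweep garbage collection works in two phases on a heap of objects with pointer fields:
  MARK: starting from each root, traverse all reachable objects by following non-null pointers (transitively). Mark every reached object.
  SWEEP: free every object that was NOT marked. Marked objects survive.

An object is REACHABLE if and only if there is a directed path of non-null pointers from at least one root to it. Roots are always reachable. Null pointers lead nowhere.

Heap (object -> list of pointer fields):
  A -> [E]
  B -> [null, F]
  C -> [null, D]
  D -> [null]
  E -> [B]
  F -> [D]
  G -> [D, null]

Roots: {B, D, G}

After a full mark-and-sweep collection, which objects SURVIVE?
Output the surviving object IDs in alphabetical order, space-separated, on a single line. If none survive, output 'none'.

Answer: B D F G

Derivation:
Roots: B D G
Mark B: refs=null F, marked=B
Mark D: refs=null, marked=B D
Mark G: refs=D null, marked=B D G
Mark F: refs=D, marked=B D F G
Unmarked (collected): A C E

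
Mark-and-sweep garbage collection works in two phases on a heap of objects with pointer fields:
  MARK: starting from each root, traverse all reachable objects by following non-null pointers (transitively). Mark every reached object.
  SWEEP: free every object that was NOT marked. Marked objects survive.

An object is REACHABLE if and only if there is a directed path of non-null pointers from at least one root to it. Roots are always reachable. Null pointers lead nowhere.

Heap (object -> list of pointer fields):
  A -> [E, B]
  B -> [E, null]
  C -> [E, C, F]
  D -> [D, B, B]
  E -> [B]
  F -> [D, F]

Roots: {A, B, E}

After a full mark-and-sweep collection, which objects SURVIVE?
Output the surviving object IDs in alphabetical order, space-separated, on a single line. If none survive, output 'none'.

Roots: A B E
Mark A: refs=E B, marked=A
Mark B: refs=E null, marked=A B
Mark E: refs=B, marked=A B E
Unmarked (collected): C D F

Answer: A B E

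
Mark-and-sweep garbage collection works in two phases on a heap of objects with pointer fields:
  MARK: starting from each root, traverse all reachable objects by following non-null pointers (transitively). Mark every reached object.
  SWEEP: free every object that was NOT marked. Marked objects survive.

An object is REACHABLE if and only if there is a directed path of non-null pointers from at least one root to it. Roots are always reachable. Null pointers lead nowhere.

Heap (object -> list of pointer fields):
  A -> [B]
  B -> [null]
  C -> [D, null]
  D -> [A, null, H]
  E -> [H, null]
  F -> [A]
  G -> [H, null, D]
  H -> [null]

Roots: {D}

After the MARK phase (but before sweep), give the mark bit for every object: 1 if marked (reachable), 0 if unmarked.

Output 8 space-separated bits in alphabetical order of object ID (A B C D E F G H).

Roots: D
Mark D: refs=A null H, marked=D
Mark A: refs=B, marked=A D
Mark H: refs=null, marked=A D H
Mark B: refs=null, marked=A B D H
Unmarked (collected): C E F G

Answer: 1 1 0 1 0 0 0 1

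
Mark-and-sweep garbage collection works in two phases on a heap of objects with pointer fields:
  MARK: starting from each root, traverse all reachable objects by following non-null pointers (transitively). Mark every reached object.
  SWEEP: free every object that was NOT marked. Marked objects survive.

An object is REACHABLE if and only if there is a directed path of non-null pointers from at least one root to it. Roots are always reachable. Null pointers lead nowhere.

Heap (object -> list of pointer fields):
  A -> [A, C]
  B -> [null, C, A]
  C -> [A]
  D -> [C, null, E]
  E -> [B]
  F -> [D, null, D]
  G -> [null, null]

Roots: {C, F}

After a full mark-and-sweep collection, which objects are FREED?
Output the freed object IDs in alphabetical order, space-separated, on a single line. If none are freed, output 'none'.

Answer: G

Derivation:
Roots: C F
Mark C: refs=A, marked=C
Mark F: refs=D null D, marked=C F
Mark A: refs=A C, marked=A C F
Mark D: refs=C null E, marked=A C D F
Mark E: refs=B, marked=A C D E F
Mark B: refs=null C A, marked=A B C D E F
Unmarked (collected): G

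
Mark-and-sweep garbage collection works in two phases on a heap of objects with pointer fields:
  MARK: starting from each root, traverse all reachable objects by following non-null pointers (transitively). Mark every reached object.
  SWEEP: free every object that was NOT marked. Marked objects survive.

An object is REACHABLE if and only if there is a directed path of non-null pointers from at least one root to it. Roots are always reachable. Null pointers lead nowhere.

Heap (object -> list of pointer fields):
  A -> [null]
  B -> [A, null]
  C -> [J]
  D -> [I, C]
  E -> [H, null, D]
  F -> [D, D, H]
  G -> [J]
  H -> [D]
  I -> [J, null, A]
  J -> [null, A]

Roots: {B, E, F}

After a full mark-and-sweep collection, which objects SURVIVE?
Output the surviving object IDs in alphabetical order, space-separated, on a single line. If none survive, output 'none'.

Answer: A B C D E F H I J

Derivation:
Roots: B E F
Mark B: refs=A null, marked=B
Mark E: refs=H null D, marked=B E
Mark F: refs=D D H, marked=B E F
Mark A: refs=null, marked=A B E F
Mark H: refs=D, marked=A B E F H
Mark D: refs=I C, marked=A B D E F H
Mark I: refs=J null A, marked=A B D E F H I
Mark C: refs=J, marked=A B C D E F H I
Mark J: refs=null A, marked=A B C D E F H I J
Unmarked (collected): G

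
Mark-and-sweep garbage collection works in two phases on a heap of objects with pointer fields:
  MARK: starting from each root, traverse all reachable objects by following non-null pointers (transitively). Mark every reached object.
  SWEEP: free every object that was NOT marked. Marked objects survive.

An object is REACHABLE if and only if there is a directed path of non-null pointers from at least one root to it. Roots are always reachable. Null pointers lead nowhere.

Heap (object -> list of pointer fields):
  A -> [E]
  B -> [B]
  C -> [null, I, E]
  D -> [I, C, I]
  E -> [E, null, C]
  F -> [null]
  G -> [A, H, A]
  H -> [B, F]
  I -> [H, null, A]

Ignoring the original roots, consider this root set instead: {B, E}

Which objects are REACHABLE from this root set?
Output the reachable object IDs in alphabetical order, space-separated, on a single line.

Answer: A B C E F H I

Derivation:
Roots: B E
Mark B: refs=B, marked=B
Mark E: refs=E null C, marked=B E
Mark C: refs=null I E, marked=B C E
Mark I: refs=H null A, marked=B C E I
Mark H: refs=B F, marked=B C E H I
Mark A: refs=E, marked=A B C E H I
Mark F: refs=null, marked=A B C E F H I
Unmarked (collected): D G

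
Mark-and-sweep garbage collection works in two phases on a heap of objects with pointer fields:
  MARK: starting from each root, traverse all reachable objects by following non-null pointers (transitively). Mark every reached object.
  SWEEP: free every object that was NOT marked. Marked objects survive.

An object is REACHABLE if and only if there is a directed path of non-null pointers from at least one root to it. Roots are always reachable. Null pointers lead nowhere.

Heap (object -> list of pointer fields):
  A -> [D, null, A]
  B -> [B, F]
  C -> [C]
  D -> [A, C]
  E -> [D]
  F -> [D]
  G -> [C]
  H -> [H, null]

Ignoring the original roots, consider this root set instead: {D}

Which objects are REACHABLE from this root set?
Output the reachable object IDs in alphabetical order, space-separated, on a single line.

Answer: A C D

Derivation:
Roots: D
Mark D: refs=A C, marked=D
Mark A: refs=D null A, marked=A D
Mark C: refs=C, marked=A C D
Unmarked (collected): B E F G H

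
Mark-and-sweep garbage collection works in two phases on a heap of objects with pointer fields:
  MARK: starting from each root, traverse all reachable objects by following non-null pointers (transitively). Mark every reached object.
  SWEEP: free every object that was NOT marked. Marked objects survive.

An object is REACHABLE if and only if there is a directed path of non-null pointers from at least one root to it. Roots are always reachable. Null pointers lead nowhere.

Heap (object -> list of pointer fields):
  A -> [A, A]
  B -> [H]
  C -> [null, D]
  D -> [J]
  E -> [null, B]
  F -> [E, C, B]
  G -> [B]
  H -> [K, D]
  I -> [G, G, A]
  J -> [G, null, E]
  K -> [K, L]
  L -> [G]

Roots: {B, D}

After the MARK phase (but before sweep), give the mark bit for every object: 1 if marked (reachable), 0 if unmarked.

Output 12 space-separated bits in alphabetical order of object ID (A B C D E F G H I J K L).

Roots: B D
Mark B: refs=H, marked=B
Mark D: refs=J, marked=B D
Mark H: refs=K D, marked=B D H
Mark J: refs=G null E, marked=B D H J
Mark K: refs=K L, marked=B D H J K
Mark G: refs=B, marked=B D G H J K
Mark E: refs=null B, marked=B D E G H J K
Mark L: refs=G, marked=B D E G H J K L
Unmarked (collected): A C F I

Answer: 0 1 0 1 1 0 1 1 0 1 1 1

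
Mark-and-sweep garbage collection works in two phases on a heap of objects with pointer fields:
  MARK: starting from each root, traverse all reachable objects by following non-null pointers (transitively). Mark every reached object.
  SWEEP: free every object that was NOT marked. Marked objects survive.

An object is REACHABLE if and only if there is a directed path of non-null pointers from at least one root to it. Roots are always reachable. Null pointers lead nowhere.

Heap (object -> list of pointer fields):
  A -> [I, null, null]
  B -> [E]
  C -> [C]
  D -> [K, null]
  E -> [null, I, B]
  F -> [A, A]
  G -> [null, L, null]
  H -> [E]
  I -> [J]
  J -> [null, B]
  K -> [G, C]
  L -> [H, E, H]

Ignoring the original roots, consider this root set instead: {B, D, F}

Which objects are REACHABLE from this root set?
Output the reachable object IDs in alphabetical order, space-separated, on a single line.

Roots: B D F
Mark B: refs=E, marked=B
Mark D: refs=K null, marked=B D
Mark F: refs=A A, marked=B D F
Mark E: refs=null I B, marked=B D E F
Mark K: refs=G C, marked=B D E F K
Mark A: refs=I null null, marked=A B D E F K
Mark I: refs=J, marked=A B D E F I K
Mark G: refs=null L null, marked=A B D E F G I K
Mark C: refs=C, marked=A B C D E F G I K
Mark J: refs=null B, marked=A B C D E F G I J K
Mark L: refs=H E H, marked=A B C D E F G I J K L
Mark H: refs=E, marked=A B C D E F G H I J K L
Unmarked (collected): (none)

Answer: A B C D E F G H I J K L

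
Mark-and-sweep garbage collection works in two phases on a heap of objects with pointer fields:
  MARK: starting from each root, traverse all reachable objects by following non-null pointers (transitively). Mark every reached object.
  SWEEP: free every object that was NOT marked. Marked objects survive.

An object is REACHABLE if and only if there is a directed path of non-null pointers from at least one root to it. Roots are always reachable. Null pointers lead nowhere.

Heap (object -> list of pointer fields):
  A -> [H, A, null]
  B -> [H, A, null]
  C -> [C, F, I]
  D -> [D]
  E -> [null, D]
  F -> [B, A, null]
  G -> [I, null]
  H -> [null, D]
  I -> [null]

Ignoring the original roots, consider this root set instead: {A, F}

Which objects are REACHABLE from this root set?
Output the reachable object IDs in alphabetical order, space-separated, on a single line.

Roots: A F
Mark A: refs=H A null, marked=A
Mark F: refs=B A null, marked=A F
Mark H: refs=null D, marked=A F H
Mark B: refs=H A null, marked=A B F H
Mark D: refs=D, marked=A B D F H
Unmarked (collected): C E G I

Answer: A B D F H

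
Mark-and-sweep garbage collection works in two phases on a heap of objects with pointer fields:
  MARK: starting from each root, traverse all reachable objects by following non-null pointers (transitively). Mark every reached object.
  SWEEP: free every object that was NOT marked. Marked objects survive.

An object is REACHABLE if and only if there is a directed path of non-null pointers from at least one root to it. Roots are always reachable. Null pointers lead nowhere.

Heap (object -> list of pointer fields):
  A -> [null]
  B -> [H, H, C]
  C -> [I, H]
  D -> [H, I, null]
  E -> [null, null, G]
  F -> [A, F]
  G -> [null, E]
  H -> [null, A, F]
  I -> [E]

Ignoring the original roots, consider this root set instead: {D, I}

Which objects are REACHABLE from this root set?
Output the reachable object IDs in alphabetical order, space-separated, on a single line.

Roots: D I
Mark D: refs=H I null, marked=D
Mark I: refs=E, marked=D I
Mark H: refs=null A F, marked=D H I
Mark E: refs=null null G, marked=D E H I
Mark A: refs=null, marked=A D E H I
Mark F: refs=A F, marked=A D E F H I
Mark G: refs=null E, marked=A D E F G H I
Unmarked (collected): B C

Answer: A D E F G H I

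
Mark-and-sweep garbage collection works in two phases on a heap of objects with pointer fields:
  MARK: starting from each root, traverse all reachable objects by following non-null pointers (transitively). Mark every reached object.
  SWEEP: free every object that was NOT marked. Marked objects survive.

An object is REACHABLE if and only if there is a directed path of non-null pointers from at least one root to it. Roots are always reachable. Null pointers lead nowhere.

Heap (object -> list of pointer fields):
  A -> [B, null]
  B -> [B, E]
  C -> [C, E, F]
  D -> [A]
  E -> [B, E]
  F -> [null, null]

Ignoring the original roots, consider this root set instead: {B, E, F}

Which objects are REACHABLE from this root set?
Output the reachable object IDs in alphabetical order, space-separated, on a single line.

Answer: B E F

Derivation:
Roots: B E F
Mark B: refs=B E, marked=B
Mark E: refs=B E, marked=B E
Mark F: refs=null null, marked=B E F
Unmarked (collected): A C D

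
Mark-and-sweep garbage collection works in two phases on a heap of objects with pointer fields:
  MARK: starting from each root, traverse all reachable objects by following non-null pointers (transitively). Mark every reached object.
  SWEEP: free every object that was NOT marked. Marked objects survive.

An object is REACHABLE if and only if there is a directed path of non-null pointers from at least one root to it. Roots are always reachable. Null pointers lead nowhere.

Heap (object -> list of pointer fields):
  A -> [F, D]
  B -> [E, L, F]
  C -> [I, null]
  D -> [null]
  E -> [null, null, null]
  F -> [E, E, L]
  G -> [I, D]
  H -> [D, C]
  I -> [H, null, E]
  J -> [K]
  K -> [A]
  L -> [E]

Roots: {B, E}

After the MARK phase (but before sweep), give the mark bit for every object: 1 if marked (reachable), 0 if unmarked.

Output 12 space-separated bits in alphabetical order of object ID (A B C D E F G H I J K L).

Answer: 0 1 0 0 1 1 0 0 0 0 0 1

Derivation:
Roots: B E
Mark B: refs=E L F, marked=B
Mark E: refs=null null null, marked=B E
Mark L: refs=E, marked=B E L
Mark F: refs=E E L, marked=B E F L
Unmarked (collected): A C D G H I J K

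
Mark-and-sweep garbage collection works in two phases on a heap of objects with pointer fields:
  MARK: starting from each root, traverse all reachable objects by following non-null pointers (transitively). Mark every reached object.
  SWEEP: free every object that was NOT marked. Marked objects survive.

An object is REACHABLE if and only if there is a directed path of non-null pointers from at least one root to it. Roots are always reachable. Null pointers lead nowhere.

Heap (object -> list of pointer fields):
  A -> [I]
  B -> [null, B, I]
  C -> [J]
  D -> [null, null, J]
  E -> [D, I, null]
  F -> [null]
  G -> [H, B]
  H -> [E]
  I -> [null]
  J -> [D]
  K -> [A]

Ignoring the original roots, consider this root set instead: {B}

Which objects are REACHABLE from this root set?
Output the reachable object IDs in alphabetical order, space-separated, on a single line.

Roots: B
Mark B: refs=null B I, marked=B
Mark I: refs=null, marked=B I
Unmarked (collected): A C D E F G H J K

Answer: B I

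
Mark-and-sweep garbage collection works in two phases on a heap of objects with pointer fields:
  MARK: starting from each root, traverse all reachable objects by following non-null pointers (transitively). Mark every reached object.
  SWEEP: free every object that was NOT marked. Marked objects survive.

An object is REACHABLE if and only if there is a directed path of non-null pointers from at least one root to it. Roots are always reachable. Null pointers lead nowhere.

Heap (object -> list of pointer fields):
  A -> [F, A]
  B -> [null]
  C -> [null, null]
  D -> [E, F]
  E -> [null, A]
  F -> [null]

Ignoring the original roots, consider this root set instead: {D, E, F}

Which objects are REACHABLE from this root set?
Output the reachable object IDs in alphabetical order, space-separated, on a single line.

Roots: D E F
Mark D: refs=E F, marked=D
Mark E: refs=null A, marked=D E
Mark F: refs=null, marked=D E F
Mark A: refs=F A, marked=A D E F
Unmarked (collected): B C

Answer: A D E F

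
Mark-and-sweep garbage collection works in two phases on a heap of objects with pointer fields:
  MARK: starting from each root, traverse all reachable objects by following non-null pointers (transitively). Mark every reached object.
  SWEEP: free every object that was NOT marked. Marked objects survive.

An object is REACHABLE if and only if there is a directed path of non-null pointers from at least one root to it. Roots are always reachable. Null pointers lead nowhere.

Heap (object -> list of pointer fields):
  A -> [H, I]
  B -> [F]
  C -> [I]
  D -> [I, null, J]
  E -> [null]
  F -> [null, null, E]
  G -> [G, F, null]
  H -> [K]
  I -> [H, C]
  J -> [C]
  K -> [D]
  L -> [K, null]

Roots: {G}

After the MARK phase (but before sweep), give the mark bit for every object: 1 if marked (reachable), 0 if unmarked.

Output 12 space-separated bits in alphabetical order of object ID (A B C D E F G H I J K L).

Answer: 0 0 0 0 1 1 1 0 0 0 0 0

Derivation:
Roots: G
Mark G: refs=G F null, marked=G
Mark F: refs=null null E, marked=F G
Mark E: refs=null, marked=E F G
Unmarked (collected): A B C D H I J K L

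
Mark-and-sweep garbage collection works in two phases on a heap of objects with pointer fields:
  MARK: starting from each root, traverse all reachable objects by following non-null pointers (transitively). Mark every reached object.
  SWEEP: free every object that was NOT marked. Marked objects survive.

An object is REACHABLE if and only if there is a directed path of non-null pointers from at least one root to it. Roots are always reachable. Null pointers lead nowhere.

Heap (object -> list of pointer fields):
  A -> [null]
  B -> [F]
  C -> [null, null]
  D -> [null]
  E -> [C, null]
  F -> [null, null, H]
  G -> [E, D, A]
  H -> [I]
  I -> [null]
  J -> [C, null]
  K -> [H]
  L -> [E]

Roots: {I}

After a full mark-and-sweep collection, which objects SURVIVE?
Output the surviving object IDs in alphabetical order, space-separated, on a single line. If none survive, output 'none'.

Answer: I

Derivation:
Roots: I
Mark I: refs=null, marked=I
Unmarked (collected): A B C D E F G H J K L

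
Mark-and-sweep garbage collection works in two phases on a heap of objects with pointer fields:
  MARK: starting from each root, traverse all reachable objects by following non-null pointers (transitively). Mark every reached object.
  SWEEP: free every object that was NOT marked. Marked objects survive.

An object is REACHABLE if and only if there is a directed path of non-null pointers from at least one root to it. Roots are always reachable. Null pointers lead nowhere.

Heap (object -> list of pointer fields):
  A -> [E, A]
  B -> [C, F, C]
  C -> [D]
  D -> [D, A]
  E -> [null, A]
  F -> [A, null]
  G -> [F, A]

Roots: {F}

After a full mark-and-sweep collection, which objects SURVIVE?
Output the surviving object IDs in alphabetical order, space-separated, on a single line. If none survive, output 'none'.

Answer: A E F

Derivation:
Roots: F
Mark F: refs=A null, marked=F
Mark A: refs=E A, marked=A F
Mark E: refs=null A, marked=A E F
Unmarked (collected): B C D G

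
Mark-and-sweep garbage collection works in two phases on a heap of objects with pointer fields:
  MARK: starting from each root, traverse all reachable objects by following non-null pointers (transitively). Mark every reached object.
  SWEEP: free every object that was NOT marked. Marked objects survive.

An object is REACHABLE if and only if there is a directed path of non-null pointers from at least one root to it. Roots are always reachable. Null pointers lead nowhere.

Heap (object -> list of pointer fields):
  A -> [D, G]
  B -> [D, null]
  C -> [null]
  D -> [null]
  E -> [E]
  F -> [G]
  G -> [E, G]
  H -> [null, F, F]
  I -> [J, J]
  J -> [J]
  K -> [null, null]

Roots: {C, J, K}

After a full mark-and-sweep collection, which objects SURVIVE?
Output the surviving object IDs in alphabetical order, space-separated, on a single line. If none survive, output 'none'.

Roots: C J K
Mark C: refs=null, marked=C
Mark J: refs=J, marked=C J
Mark K: refs=null null, marked=C J K
Unmarked (collected): A B D E F G H I

Answer: C J K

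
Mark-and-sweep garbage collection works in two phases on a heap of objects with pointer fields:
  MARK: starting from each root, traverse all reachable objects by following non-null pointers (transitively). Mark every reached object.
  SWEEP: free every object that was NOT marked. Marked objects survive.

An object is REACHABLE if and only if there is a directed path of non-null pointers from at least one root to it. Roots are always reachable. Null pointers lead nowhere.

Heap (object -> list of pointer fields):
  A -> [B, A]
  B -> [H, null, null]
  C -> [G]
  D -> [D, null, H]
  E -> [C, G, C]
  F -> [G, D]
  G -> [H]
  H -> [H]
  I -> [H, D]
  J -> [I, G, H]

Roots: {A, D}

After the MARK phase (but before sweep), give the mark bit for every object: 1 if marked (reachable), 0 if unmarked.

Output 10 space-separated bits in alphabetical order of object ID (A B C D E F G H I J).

Roots: A D
Mark A: refs=B A, marked=A
Mark D: refs=D null H, marked=A D
Mark B: refs=H null null, marked=A B D
Mark H: refs=H, marked=A B D H
Unmarked (collected): C E F G I J

Answer: 1 1 0 1 0 0 0 1 0 0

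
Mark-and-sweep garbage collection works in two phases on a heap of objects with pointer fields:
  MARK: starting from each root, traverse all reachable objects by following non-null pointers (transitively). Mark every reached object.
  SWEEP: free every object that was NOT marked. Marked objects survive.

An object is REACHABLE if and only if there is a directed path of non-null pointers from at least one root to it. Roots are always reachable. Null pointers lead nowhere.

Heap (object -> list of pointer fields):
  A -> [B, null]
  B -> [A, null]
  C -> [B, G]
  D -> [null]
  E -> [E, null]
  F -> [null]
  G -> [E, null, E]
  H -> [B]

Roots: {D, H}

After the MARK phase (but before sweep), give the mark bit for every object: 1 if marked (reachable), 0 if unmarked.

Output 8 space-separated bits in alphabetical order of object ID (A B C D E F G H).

Answer: 1 1 0 1 0 0 0 1

Derivation:
Roots: D H
Mark D: refs=null, marked=D
Mark H: refs=B, marked=D H
Mark B: refs=A null, marked=B D H
Mark A: refs=B null, marked=A B D H
Unmarked (collected): C E F G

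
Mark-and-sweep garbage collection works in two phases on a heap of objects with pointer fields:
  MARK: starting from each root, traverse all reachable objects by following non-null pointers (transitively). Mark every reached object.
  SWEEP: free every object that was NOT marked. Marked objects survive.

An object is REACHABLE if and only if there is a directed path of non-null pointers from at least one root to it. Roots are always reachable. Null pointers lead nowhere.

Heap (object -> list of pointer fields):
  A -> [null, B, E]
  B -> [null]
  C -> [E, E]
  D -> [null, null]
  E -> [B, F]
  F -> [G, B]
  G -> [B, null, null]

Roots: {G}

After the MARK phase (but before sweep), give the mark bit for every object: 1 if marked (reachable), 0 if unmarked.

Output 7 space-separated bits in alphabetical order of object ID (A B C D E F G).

Roots: G
Mark G: refs=B null null, marked=G
Mark B: refs=null, marked=B G
Unmarked (collected): A C D E F

Answer: 0 1 0 0 0 0 1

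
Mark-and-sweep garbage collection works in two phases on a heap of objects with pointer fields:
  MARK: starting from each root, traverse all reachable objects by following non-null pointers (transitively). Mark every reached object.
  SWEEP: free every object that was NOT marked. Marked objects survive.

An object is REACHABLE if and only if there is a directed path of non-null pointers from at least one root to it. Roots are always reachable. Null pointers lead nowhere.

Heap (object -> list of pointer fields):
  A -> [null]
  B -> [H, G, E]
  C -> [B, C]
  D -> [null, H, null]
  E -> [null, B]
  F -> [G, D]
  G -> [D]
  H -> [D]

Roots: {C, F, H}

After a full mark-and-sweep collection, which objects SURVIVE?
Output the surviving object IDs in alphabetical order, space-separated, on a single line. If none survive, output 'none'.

Answer: B C D E F G H

Derivation:
Roots: C F H
Mark C: refs=B C, marked=C
Mark F: refs=G D, marked=C F
Mark H: refs=D, marked=C F H
Mark B: refs=H G E, marked=B C F H
Mark G: refs=D, marked=B C F G H
Mark D: refs=null H null, marked=B C D F G H
Mark E: refs=null B, marked=B C D E F G H
Unmarked (collected): A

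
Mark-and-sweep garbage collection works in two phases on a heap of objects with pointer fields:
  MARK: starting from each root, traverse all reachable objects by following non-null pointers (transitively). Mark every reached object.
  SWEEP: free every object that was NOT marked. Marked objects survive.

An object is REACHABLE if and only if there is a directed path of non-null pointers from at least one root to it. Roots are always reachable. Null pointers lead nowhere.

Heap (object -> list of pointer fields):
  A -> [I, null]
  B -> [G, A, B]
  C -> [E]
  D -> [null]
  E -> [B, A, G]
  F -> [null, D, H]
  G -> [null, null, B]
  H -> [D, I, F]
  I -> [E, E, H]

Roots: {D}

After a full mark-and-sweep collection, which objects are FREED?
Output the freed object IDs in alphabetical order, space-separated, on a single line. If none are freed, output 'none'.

Answer: A B C E F G H I

Derivation:
Roots: D
Mark D: refs=null, marked=D
Unmarked (collected): A B C E F G H I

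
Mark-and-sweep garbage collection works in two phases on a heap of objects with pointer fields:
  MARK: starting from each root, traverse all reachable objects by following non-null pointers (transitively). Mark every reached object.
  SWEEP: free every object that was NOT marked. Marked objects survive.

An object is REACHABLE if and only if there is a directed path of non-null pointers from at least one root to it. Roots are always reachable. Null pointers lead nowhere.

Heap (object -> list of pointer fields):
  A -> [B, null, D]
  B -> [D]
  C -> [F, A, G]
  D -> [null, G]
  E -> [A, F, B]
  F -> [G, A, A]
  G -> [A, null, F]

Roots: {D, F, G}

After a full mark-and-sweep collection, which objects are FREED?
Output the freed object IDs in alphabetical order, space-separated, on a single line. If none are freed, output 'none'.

Roots: D F G
Mark D: refs=null G, marked=D
Mark F: refs=G A A, marked=D F
Mark G: refs=A null F, marked=D F G
Mark A: refs=B null D, marked=A D F G
Mark B: refs=D, marked=A B D F G
Unmarked (collected): C E

Answer: C E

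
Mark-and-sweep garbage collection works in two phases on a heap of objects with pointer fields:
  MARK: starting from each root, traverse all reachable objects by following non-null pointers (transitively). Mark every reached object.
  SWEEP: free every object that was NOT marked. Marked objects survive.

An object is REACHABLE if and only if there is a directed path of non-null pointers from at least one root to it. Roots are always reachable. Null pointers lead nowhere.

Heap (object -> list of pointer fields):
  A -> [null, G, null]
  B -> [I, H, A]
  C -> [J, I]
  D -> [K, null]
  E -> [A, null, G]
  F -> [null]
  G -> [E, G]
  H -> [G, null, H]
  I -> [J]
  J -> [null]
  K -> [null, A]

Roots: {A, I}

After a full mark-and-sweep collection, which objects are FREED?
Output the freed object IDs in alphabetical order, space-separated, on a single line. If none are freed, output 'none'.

Roots: A I
Mark A: refs=null G null, marked=A
Mark I: refs=J, marked=A I
Mark G: refs=E G, marked=A G I
Mark J: refs=null, marked=A G I J
Mark E: refs=A null G, marked=A E G I J
Unmarked (collected): B C D F H K

Answer: B C D F H K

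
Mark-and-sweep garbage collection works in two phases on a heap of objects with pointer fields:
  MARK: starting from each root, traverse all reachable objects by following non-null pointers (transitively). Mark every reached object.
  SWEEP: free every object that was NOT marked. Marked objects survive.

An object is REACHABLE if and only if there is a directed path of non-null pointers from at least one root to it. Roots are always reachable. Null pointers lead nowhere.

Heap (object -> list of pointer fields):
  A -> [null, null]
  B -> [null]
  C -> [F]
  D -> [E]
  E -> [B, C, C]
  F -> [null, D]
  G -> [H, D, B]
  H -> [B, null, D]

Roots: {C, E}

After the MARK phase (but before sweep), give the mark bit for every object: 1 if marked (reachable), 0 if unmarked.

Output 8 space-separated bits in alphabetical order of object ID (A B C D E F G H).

Answer: 0 1 1 1 1 1 0 0

Derivation:
Roots: C E
Mark C: refs=F, marked=C
Mark E: refs=B C C, marked=C E
Mark F: refs=null D, marked=C E F
Mark B: refs=null, marked=B C E F
Mark D: refs=E, marked=B C D E F
Unmarked (collected): A G H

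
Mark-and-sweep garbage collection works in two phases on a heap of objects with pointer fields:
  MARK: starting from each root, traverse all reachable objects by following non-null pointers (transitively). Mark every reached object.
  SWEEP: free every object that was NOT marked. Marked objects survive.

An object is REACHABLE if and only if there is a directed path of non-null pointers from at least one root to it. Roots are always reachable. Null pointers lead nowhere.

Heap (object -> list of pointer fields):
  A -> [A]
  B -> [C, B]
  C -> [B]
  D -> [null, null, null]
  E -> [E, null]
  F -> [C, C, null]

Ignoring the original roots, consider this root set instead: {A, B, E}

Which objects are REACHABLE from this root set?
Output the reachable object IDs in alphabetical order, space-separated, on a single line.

Answer: A B C E

Derivation:
Roots: A B E
Mark A: refs=A, marked=A
Mark B: refs=C B, marked=A B
Mark E: refs=E null, marked=A B E
Mark C: refs=B, marked=A B C E
Unmarked (collected): D F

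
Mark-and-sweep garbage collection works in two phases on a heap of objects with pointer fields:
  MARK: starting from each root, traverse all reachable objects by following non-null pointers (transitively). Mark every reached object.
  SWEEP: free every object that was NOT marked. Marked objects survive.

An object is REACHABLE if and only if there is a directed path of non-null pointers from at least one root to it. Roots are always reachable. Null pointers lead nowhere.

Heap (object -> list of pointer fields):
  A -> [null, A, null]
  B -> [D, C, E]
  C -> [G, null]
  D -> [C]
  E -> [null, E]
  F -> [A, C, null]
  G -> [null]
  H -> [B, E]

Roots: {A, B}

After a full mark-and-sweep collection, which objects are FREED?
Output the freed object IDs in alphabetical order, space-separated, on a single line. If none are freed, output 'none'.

Answer: F H

Derivation:
Roots: A B
Mark A: refs=null A null, marked=A
Mark B: refs=D C E, marked=A B
Mark D: refs=C, marked=A B D
Mark C: refs=G null, marked=A B C D
Mark E: refs=null E, marked=A B C D E
Mark G: refs=null, marked=A B C D E G
Unmarked (collected): F H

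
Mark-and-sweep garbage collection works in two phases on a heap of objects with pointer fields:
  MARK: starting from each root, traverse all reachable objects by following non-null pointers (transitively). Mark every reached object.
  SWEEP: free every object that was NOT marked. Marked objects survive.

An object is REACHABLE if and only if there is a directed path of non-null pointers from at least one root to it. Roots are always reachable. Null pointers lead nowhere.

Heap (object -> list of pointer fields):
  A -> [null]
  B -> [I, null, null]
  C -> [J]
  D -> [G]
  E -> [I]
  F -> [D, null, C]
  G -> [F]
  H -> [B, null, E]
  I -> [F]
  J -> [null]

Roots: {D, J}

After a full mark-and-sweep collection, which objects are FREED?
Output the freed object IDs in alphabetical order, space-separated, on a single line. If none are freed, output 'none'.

Roots: D J
Mark D: refs=G, marked=D
Mark J: refs=null, marked=D J
Mark G: refs=F, marked=D G J
Mark F: refs=D null C, marked=D F G J
Mark C: refs=J, marked=C D F G J
Unmarked (collected): A B E H I

Answer: A B E H I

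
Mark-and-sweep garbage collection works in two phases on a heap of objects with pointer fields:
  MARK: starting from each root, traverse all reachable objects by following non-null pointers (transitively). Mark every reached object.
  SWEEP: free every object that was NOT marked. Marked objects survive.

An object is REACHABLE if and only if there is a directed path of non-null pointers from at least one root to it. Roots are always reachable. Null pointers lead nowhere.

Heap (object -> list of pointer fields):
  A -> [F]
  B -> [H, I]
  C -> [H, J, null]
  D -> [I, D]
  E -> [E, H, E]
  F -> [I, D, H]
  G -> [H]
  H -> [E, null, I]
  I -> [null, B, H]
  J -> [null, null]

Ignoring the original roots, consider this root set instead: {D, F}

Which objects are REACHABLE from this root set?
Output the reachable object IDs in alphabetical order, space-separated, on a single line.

Answer: B D E F H I

Derivation:
Roots: D F
Mark D: refs=I D, marked=D
Mark F: refs=I D H, marked=D F
Mark I: refs=null B H, marked=D F I
Mark H: refs=E null I, marked=D F H I
Mark B: refs=H I, marked=B D F H I
Mark E: refs=E H E, marked=B D E F H I
Unmarked (collected): A C G J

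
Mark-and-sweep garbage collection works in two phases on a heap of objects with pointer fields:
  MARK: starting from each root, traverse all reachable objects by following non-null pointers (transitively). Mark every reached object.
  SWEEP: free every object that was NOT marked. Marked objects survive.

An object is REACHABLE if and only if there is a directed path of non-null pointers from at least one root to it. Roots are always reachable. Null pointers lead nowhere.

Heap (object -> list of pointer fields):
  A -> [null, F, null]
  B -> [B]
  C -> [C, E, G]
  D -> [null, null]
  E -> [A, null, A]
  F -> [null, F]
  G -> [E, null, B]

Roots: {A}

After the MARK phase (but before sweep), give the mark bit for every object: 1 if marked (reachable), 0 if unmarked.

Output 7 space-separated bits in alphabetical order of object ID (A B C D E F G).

Answer: 1 0 0 0 0 1 0

Derivation:
Roots: A
Mark A: refs=null F null, marked=A
Mark F: refs=null F, marked=A F
Unmarked (collected): B C D E G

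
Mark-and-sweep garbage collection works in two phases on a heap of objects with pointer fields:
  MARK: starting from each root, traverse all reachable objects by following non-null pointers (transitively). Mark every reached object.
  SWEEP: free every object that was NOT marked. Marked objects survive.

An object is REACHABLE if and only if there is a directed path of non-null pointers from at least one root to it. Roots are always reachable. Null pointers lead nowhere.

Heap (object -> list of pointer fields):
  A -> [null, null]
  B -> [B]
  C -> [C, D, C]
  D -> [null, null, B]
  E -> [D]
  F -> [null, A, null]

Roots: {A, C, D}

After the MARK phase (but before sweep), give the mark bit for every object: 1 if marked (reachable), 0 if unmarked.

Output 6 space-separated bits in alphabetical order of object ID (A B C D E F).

Answer: 1 1 1 1 0 0

Derivation:
Roots: A C D
Mark A: refs=null null, marked=A
Mark C: refs=C D C, marked=A C
Mark D: refs=null null B, marked=A C D
Mark B: refs=B, marked=A B C D
Unmarked (collected): E F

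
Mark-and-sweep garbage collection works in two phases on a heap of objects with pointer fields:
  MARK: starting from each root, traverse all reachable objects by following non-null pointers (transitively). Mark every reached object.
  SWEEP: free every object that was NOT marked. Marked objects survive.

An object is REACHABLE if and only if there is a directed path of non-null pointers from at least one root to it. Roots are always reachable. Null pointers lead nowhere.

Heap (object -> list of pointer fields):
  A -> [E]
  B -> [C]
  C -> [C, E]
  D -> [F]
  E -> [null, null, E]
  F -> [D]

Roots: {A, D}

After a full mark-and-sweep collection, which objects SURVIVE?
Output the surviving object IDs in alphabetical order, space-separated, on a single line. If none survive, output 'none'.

Answer: A D E F

Derivation:
Roots: A D
Mark A: refs=E, marked=A
Mark D: refs=F, marked=A D
Mark E: refs=null null E, marked=A D E
Mark F: refs=D, marked=A D E F
Unmarked (collected): B C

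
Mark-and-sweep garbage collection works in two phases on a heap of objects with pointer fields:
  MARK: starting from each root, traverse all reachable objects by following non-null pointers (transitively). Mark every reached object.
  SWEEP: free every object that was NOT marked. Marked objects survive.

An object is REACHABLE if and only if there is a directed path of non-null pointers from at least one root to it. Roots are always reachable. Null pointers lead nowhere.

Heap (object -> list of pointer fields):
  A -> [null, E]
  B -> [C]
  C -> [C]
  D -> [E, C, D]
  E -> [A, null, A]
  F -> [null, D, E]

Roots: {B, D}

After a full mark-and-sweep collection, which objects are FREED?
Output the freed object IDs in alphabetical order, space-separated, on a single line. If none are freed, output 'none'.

Answer: F

Derivation:
Roots: B D
Mark B: refs=C, marked=B
Mark D: refs=E C D, marked=B D
Mark C: refs=C, marked=B C D
Mark E: refs=A null A, marked=B C D E
Mark A: refs=null E, marked=A B C D E
Unmarked (collected): F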